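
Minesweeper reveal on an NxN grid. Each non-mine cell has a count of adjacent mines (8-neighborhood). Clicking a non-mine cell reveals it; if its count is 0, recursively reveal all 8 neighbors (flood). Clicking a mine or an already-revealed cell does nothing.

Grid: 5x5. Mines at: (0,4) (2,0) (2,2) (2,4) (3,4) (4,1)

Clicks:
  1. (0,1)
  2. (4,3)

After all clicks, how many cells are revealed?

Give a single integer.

Answer: 9

Derivation:
Click 1 (0,1) count=0: revealed 8 new [(0,0) (0,1) (0,2) (0,3) (1,0) (1,1) (1,2) (1,3)] -> total=8
Click 2 (4,3) count=1: revealed 1 new [(4,3)] -> total=9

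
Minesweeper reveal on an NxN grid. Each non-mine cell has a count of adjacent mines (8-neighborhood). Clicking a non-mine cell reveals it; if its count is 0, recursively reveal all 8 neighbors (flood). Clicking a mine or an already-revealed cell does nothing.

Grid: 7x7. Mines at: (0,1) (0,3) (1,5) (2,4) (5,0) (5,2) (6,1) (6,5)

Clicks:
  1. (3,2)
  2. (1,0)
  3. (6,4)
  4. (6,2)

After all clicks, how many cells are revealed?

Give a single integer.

Click 1 (3,2) count=0: revealed 16 new [(1,0) (1,1) (1,2) (1,3) (2,0) (2,1) (2,2) (2,3) (3,0) (3,1) (3,2) (3,3) (4,0) (4,1) (4,2) (4,3)] -> total=16
Click 2 (1,0) count=1: revealed 0 new [(none)] -> total=16
Click 3 (6,4) count=1: revealed 1 new [(6,4)] -> total=17
Click 4 (6,2) count=2: revealed 1 new [(6,2)] -> total=18

Answer: 18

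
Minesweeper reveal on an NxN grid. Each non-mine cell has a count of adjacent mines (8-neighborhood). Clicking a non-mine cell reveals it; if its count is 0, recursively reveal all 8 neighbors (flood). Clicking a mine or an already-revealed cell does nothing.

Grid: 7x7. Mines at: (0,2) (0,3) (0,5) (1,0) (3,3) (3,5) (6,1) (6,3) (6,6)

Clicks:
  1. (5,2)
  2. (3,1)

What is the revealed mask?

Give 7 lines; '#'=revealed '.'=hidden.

Click 1 (5,2) count=2: revealed 1 new [(5,2)] -> total=1
Click 2 (3,1) count=0: revealed 11 new [(2,0) (2,1) (2,2) (3,0) (3,1) (3,2) (4,0) (4,1) (4,2) (5,0) (5,1)] -> total=12

Answer: .......
.......
###....
###....
###....
###....
.......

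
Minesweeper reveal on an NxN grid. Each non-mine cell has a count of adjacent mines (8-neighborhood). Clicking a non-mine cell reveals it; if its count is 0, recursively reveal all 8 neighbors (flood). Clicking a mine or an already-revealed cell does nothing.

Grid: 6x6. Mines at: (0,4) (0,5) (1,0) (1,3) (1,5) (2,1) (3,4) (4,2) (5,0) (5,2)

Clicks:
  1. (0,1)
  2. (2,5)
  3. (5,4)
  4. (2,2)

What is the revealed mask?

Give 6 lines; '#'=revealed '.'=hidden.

Answer: .#....
......
..#..#
......
...###
...###

Derivation:
Click 1 (0,1) count=1: revealed 1 new [(0,1)] -> total=1
Click 2 (2,5) count=2: revealed 1 new [(2,5)] -> total=2
Click 3 (5,4) count=0: revealed 6 new [(4,3) (4,4) (4,5) (5,3) (5,4) (5,5)] -> total=8
Click 4 (2,2) count=2: revealed 1 new [(2,2)] -> total=9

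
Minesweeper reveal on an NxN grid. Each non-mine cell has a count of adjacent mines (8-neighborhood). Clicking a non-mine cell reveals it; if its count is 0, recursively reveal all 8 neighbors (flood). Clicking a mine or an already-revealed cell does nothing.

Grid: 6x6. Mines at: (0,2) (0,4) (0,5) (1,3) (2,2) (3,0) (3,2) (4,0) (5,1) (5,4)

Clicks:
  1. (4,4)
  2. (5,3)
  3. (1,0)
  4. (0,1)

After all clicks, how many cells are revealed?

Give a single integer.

Click 1 (4,4) count=1: revealed 1 new [(4,4)] -> total=1
Click 2 (5,3) count=1: revealed 1 new [(5,3)] -> total=2
Click 3 (1,0) count=0: revealed 6 new [(0,0) (0,1) (1,0) (1,1) (2,0) (2,1)] -> total=8
Click 4 (0,1) count=1: revealed 0 new [(none)] -> total=8

Answer: 8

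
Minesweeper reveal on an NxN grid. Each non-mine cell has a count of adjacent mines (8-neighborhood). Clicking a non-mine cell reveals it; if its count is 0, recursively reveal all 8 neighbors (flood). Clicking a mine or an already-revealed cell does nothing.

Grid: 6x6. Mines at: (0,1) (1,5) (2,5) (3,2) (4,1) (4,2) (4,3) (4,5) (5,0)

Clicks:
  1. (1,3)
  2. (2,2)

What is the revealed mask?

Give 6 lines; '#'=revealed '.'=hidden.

Click 1 (1,3) count=0: revealed 9 new [(0,2) (0,3) (0,4) (1,2) (1,3) (1,4) (2,2) (2,3) (2,4)] -> total=9
Click 2 (2,2) count=1: revealed 0 new [(none)] -> total=9

Answer: ..###.
..###.
..###.
......
......
......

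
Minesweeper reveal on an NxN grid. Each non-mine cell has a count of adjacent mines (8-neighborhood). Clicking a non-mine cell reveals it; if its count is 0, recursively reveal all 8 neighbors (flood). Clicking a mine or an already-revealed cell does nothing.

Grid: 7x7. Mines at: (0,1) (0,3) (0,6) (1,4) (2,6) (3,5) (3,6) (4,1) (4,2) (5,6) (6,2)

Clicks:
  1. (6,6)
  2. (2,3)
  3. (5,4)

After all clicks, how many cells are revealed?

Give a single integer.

Answer: 11

Derivation:
Click 1 (6,6) count=1: revealed 1 new [(6,6)] -> total=1
Click 2 (2,3) count=1: revealed 1 new [(2,3)] -> total=2
Click 3 (5,4) count=0: revealed 9 new [(4,3) (4,4) (4,5) (5,3) (5,4) (5,5) (6,3) (6,4) (6,5)] -> total=11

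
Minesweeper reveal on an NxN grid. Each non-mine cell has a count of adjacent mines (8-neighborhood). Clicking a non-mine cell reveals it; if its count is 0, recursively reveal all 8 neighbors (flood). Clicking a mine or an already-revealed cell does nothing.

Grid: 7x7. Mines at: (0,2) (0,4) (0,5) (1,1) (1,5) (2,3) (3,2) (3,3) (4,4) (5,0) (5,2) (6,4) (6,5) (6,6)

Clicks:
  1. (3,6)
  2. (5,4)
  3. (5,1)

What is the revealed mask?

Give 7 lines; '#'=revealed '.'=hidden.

Click 1 (3,6) count=0: revealed 8 new [(2,5) (2,6) (3,5) (3,6) (4,5) (4,6) (5,5) (5,6)] -> total=8
Click 2 (5,4) count=3: revealed 1 new [(5,4)] -> total=9
Click 3 (5,1) count=2: revealed 1 new [(5,1)] -> total=10

Answer: .......
.......
.....##
.....##
.....##
.#..###
.......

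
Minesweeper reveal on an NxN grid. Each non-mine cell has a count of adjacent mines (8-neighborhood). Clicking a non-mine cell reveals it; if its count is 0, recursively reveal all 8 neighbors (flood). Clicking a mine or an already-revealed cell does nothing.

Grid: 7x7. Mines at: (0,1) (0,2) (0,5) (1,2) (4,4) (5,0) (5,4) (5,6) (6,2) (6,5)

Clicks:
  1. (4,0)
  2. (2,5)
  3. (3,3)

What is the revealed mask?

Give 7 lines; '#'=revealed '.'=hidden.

Answer: .......
...####
...####
...####
#....##
.......
.......

Derivation:
Click 1 (4,0) count=1: revealed 1 new [(4,0)] -> total=1
Click 2 (2,5) count=0: revealed 14 new [(1,3) (1,4) (1,5) (1,6) (2,3) (2,4) (2,5) (2,6) (3,3) (3,4) (3,5) (3,6) (4,5) (4,6)] -> total=15
Click 3 (3,3) count=1: revealed 0 new [(none)] -> total=15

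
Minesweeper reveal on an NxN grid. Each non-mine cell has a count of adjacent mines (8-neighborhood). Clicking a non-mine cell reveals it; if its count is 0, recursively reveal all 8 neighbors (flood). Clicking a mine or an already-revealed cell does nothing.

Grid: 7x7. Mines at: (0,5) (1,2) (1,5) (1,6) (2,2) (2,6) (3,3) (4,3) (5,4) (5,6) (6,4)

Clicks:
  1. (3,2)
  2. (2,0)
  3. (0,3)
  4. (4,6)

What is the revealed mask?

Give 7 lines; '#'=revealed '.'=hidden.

Click 1 (3,2) count=3: revealed 1 new [(3,2)] -> total=1
Click 2 (2,0) count=0: revealed 19 new [(0,0) (0,1) (1,0) (1,1) (2,0) (2,1) (3,0) (3,1) (4,0) (4,1) (4,2) (5,0) (5,1) (5,2) (5,3) (6,0) (6,1) (6,2) (6,3)] -> total=20
Click 3 (0,3) count=1: revealed 1 new [(0,3)] -> total=21
Click 4 (4,6) count=1: revealed 1 new [(4,6)] -> total=22

Answer: ##.#...
##.....
##.....
###....
###...#
####...
####...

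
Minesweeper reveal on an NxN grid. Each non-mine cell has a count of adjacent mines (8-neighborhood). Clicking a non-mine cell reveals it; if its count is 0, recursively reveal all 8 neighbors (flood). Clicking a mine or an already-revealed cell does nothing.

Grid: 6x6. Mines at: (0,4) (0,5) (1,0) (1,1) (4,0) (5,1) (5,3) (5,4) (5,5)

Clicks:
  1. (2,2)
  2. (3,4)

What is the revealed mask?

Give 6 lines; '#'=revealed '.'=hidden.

Answer: ......
..####
.#####
.#####
.#####
......

Derivation:
Click 1 (2,2) count=1: revealed 1 new [(2,2)] -> total=1
Click 2 (3,4) count=0: revealed 18 new [(1,2) (1,3) (1,4) (1,5) (2,1) (2,3) (2,4) (2,5) (3,1) (3,2) (3,3) (3,4) (3,5) (4,1) (4,2) (4,3) (4,4) (4,5)] -> total=19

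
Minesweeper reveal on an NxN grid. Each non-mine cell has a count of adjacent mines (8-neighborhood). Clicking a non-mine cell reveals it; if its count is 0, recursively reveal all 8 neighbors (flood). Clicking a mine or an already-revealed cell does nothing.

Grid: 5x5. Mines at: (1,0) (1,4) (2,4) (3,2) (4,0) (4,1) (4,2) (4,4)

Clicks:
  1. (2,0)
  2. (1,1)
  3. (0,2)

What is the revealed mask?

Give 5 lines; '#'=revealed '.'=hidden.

Click 1 (2,0) count=1: revealed 1 new [(2,0)] -> total=1
Click 2 (1,1) count=1: revealed 1 new [(1,1)] -> total=2
Click 3 (0,2) count=0: revealed 8 new [(0,1) (0,2) (0,3) (1,2) (1,3) (2,1) (2,2) (2,3)] -> total=10

Answer: .###.
.###.
####.
.....
.....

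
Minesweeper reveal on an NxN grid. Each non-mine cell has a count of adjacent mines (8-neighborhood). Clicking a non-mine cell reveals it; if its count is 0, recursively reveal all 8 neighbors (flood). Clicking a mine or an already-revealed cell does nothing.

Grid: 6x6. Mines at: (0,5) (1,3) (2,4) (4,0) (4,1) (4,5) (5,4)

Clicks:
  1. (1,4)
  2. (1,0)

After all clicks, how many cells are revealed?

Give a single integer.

Answer: 13

Derivation:
Click 1 (1,4) count=3: revealed 1 new [(1,4)] -> total=1
Click 2 (1,0) count=0: revealed 12 new [(0,0) (0,1) (0,2) (1,0) (1,1) (1,2) (2,0) (2,1) (2,2) (3,0) (3,1) (3,2)] -> total=13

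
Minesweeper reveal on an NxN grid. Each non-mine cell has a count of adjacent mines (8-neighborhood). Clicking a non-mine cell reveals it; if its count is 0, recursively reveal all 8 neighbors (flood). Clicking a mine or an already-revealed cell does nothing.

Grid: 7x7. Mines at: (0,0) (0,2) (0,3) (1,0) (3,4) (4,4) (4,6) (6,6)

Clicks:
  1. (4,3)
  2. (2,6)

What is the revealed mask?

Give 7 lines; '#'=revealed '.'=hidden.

Click 1 (4,3) count=2: revealed 1 new [(4,3)] -> total=1
Click 2 (2,6) count=0: revealed 11 new [(0,4) (0,5) (0,6) (1,4) (1,5) (1,6) (2,4) (2,5) (2,6) (3,5) (3,6)] -> total=12

Answer: ....###
....###
....###
.....##
...#...
.......
.......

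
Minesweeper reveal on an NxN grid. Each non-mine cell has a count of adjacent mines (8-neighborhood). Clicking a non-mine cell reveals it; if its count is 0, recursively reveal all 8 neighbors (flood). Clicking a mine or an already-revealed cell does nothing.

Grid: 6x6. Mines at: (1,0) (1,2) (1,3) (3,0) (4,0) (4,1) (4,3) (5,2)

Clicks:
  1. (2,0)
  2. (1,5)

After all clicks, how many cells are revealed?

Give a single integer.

Click 1 (2,0) count=2: revealed 1 new [(2,0)] -> total=1
Click 2 (1,5) count=0: revealed 12 new [(0,4) (0,5) (1,4) (1,5) (2,4) (2,5) (3,4) (3,5) (4,4) (4,5) (5,4) (5,5)] -> total=13

Answer: 13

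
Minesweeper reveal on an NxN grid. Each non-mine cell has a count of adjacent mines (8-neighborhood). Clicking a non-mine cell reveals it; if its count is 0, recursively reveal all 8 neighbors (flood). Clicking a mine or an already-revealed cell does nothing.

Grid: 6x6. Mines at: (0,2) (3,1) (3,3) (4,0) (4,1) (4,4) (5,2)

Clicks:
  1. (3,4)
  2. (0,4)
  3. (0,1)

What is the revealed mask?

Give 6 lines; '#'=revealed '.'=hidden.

Answer: .#.###
...###
...###
....##
......
......

Derivation:
Click 1 (3,4) count=2: revealed 1 new [(3,4)] -> total=1
Click 2 (0,4) count=0: revealed 10 new [(0,3) (0,4) (0,5) (1,3) (1,4) (1,5) (2,3) (2,4) (2,5) (3,5)] -> total=11
Click 3 (0,1) count=1: revealed 1 new [(0,1)] -> total=12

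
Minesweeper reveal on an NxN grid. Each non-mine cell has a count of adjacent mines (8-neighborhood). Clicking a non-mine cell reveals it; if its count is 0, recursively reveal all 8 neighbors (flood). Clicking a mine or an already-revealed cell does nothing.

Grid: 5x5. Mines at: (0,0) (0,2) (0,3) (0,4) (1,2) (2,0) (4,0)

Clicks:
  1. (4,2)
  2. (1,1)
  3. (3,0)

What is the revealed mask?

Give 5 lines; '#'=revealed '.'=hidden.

Click 1 (4,2) count=0: revealed 14 new [(1,3) (1,4) (2,1) (2,2) (2,3) (2,4) (3,1) (3,2) (3,3) (3,4) (4,1) (4,2) (4,3) (4,4)] -> total=14
Click 2 (1,1) count=4: revealed 1 new [(1,1)] -> total=15
Click 3 (3,0) count=2: revealed 1 new [(3,0)] -> total=16

Answer: .....
.#.##
.####
#####
.####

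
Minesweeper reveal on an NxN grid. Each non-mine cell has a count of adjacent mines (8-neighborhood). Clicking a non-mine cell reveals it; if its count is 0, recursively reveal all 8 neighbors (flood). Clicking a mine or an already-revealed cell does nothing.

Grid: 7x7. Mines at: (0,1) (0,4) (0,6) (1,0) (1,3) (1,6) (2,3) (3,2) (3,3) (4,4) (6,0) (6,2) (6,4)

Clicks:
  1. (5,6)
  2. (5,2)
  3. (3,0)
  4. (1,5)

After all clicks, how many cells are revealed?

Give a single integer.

Click 1 (5,6) count=0: revealed 10 new [(2,5) (2,6) (3,5) (3,6) (4,5) (4,6) (5,5) (5,6) (6,5) (6,6)] -> total=10
Click 2 (5,2) count=1: revealed 1 new [(5,2)] -> total=11
Click 3 (3,0) count=0: revealed 8 new [(2,0) (2,1) (3,0) (3,1) (4,0) (4,1) (5,0) (5,1)] -> total=19
Click 4 (1,5) count=3: revealed 1 new [(1,5)] -> total=20

Answer: 20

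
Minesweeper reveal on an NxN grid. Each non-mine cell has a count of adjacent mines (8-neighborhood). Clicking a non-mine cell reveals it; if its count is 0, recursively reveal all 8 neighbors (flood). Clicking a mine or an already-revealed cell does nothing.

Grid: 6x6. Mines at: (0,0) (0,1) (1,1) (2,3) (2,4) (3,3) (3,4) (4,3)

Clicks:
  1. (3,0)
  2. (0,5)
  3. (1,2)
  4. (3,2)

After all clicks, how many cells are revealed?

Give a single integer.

Answer: 20

Derivation:
Click 1 (3,0) count=0: revealed 12 new [(2,0) (2,1) (2,2) (3,0) (3,1) (3,2) (4,0) (4,1) (4,2) (5,0) (5,1) (5,2)] -> total=12
Click 2 (0,5) count=0: revealed 8 new [(0,2) (0,3) (0,4) (0,5) (1,2) (1,3) (1,4) (1,5)] -> total=20
Click 3 (1,2) count=3: revealed 0 new [(none)] -> total=20
Click 4 (3,2) count=3: revealed 0 new [(none)] -> total=20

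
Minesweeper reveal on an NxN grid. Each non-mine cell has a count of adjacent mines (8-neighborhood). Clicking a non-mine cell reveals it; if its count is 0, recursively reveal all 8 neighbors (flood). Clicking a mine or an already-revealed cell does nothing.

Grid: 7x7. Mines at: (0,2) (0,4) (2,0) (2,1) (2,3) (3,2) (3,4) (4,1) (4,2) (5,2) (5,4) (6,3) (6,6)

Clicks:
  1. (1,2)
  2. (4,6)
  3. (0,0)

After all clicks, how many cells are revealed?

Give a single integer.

Answer: 17

Derivation:
Click 1 (1,2) count=3: revealed 1 new [(1,2)] -> total=1
Click 2 (4,6) count=0: revealed 12 new [(0,5) (0,6) (1,5) (1,6) (2,5) (2,6) (3,5) (3,6) (4,5) (4,6) (5,5) (5,6)] -> total=13
Click 3 (0,0) count=0: revealed 4 new [(0,0) (0,1) (1,0) (1,1)] -> total=17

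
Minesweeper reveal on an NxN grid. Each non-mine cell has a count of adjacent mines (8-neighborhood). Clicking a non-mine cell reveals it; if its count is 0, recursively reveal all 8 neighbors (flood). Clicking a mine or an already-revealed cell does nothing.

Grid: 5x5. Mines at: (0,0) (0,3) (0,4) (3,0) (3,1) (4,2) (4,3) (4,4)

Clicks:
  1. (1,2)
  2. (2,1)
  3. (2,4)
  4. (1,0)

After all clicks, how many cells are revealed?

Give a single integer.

Answer: 11

Derivation:
Click 1 (1,2) count=1: revealed 1 new [(1,2)] -> total=1
Click 2 (2,1) count=2: revealed 1 new [(2,1)] -> total=2
Click 3 (2,4) count=0: revealed 8 new [(1,3) (1,4) (2,2) (2,3) (2,4) (3,2) (3,3) (3,4)] -> total=10
Click 4 (1,0) count=1: revealed 1 new [(1,0)] -> total=11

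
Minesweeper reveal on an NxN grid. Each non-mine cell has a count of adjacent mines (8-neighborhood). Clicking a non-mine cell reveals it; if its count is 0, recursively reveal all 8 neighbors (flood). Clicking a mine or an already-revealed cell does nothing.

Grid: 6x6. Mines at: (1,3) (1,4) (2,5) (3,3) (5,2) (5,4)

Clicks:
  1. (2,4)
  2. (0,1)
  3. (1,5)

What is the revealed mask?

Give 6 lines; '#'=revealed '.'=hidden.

Answer: ###...
###..#
###.#.
###...
###...
##....

Derivation:
Click 1 (2,4) count=4: revealed 1 new [(2,4)] -> total=1
Click 2 (0,1) count=0: revealed 17 new [(0,0) (0,1) (0,2) (1,0) (1,1) (1,2) (2,0) (2,1) (2,2) (3,0) (3,1) (3,2) (4,0) (4,1) (4,2) (5,0) (5,1)] -> total=18
Click 3 (1,5) count=2: revealed 1 new [(1,5)] -> total=19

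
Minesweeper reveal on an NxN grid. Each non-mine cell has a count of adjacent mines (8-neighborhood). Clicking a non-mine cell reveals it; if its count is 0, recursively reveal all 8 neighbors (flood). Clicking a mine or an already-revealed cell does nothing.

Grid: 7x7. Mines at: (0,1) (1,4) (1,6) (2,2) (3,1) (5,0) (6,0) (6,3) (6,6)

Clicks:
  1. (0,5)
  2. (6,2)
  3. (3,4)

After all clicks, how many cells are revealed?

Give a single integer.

Click 1 (0,5) count=2: revealed 1 new [(0,5)] -> total=1
Click 2 (6,2) count=1: revealed 1 new [(6,2)] -> total=2
Click 3 (3,4) count=0: revealed 19 new [(2,3) (2,4) (2,5) (2,6) (3,2) (3,3) (3,4) (3,5) (3,6) (4,2) (4,3) (4,4) (4,5) (4,6) (5,2) (5,3) (5,4) (5,5) (5,6)] -> total=21

Answer: 21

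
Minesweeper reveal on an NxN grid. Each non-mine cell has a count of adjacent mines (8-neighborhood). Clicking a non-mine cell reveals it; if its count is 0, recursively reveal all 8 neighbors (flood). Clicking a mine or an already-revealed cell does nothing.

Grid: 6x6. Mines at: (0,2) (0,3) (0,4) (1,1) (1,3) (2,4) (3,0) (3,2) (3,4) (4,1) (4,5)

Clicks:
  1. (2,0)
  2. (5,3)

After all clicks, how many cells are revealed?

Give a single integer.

Click 1 (2,0) count=2: revealed 1 new [(2,0)] -> total=1
Click 2 (5,3) count=0: revealed 6 new [(4,2) (4,3) (4,4) (5,2) (5,3) (5,4)] -> total=7

Answer: 7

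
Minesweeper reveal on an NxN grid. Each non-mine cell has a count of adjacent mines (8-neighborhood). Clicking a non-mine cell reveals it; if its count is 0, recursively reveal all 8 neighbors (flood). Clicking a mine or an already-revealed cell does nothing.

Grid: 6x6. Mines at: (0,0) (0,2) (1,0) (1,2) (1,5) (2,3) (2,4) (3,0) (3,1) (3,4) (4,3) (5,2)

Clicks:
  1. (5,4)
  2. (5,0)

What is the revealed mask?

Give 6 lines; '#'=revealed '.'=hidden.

Click 1 (5,4) count=1: revealed 1 new [(5,4)] -> total=1
Click 2 (5,0) count=0: revealed 4 new [(4,0) (4,1) (5,0) (5,1)] -> total=5

Answer: ......
......
......
......
##....
##..#.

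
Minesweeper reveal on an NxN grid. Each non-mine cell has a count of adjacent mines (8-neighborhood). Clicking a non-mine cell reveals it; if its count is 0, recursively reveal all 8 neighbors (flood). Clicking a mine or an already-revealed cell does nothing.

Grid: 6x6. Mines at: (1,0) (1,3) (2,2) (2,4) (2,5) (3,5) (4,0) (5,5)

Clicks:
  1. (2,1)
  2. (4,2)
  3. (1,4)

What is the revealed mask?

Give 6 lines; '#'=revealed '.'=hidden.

Answer: ......
....#.
.#....
.####.
.####.
.####.

Derivation:
Click 1 (2,1) count=2: revealed 1 new [(2,1)] -> total=1
Click 2 (4,2) count=0: revealed 12 new [(3,1) (3,2) (3,3) (3,4) (4,1) (4,2) (4,3) (4,4) (5,1) (5,2) (5,3) (5,4)] -> total=13
Click 3 (1,4) count=3: revealed 1 new [(1,4)] -> total=14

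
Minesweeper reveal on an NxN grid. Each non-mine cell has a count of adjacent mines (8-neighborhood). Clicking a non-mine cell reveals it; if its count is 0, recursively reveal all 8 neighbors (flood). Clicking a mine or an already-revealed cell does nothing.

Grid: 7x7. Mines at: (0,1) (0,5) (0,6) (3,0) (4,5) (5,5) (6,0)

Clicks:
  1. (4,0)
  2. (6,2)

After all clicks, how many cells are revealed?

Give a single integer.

Click 1 (4,0) count=1: revealed 1 new [(4,0)] -> total=1
Click 2 (6,2) count=0: revealed 33 new [(0,2) (0,3) (0,4) (1,1) (1,2) (1,3) (1,4) (1,5) (1,6) (2,1) (2,2) (2,3) (2,4) (2,5) (2,6) (3,1) (3,2) (3,3) (3,4) (3,5) (3,6) (4,1) (4,2) (4,3) (4,4) (5,1) (5,2) (5,3) (5,4) (6,1) (6,2) (6,3) (6,4)] -> total=34

Answer: 34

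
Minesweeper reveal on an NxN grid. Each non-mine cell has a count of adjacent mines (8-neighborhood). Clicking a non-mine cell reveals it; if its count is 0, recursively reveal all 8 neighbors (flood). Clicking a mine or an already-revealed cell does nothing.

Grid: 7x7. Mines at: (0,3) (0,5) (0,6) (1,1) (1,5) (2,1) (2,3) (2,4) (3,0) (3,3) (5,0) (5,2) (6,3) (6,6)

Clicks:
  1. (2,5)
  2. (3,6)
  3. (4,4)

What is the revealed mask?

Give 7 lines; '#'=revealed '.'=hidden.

Click 1 (2,5) count=2: revealed 1 new [(2,5)] -> total=1
Click 2 (3,6) count=0: revealed 10 new [(2,6) (3,4) (3,5) (3,6) (4,4) (4,5) (4,6) (5,4) (5,5) (5,6)] -> total=11
Click 3 (4,4) count=1: revealed 0 new [(none)] -> total=11

Answer: .......
.......
.....##
....###
....###
....###
.......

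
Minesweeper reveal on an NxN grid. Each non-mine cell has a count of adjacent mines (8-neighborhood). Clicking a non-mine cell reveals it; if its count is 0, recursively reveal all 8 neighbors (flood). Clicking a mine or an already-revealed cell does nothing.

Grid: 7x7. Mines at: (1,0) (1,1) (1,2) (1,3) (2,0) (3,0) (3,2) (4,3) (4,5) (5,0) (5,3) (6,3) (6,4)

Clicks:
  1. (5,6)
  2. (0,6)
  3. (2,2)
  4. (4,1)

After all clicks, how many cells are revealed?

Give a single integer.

Click 1 (5,6) count=1: revealed 1 new [(5,6)] -> total=1
Click 2 (0,6) count=0: revealed 12 new [(0,4) (0,5) (0,6) (1,4) (1,5) (1,6) (2,4) (2,5) (2,6) (3,4) (3,5) (3,6)] -> total=13
Click 3 (2,2) count=4: revealed 1 new [(2,2)] -> total=14
Click 4 (4,1) count=3: revealed 1 new [(4,1)] -> total=15

Answer: 15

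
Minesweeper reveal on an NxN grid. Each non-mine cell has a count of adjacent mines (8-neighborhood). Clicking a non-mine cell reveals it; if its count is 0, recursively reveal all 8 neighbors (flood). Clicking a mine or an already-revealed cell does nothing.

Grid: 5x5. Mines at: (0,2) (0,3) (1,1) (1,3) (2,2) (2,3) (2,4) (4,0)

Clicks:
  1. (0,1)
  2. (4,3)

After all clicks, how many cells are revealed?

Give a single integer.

Click 1 (0,1) count=2: revealed 1 new [(0,1)] -> total=1
Click 2 (4,3) count=0: revealed 8 new [(3,1) (3,2) (3,3) (3,4) (4,1) (4,2) (4,3) (4,4)] -> total=9

Answer: 9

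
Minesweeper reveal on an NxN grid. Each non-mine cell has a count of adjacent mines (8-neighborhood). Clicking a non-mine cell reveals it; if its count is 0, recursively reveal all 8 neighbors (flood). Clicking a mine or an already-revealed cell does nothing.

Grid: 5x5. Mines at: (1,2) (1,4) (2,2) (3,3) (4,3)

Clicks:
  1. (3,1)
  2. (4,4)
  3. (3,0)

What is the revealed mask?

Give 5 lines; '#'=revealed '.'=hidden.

Answer: ##...
##...
##...
###..
###.#

Derivation:
Click 1 (3,1) count=1: revealed 1 new [(3,1)] -> total=1
Click 2 (4,4) count=2: revealed 1 new [(4,4)] -> total=2
Click 3 (3,0) count=0: revealed 11 new [(0,0) (0,1) (1,0) (1,1) (2,0) (2,1) (3,0) (3,2) (4,0) (4,1) (4,2)] -> total=13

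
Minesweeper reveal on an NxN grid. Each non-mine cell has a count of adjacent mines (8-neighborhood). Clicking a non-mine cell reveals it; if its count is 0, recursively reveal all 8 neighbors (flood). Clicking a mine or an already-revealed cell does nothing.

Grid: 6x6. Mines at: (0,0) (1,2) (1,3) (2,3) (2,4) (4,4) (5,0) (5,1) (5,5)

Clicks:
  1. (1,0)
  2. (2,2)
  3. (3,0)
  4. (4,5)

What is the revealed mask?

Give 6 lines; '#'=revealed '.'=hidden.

Answer: ......
##....
###...
###...
###..#
......

Derivation:
Click 1 (1,0) count=1: revealed 1 new [(1,0)] -> total=1
Click 2 (2,2) count=3: revealed 1 new [(2,2)] -> total=2
Click 3 (3,0) count=0: revealed 9 new [(1,1) (2,0) (2,1) (3,0) (3,1) (3,2) (4,0) (4,1) (4,2)] -> total=11
Click 4 (4,5) count=2: revealed 1 new [(4,5)] -> total=12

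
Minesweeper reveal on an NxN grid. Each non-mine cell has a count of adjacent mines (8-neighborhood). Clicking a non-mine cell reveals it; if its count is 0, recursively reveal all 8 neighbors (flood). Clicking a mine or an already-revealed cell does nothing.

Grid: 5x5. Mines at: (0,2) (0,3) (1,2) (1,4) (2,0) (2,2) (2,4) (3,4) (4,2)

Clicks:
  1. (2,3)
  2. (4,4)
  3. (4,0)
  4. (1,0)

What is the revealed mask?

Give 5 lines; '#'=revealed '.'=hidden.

Answer: .....
#....
...#.
##...
##..#

Derivation:
Click 1 (2,3) count=5: revealed 1 new [(2,3)] -> total=1
Click 2 (4,4) count=1: revealed 1 new [(4,4)] -> total=2
Click 3 (4,0) count=0: revealed 4 new [(3,0) (3,1) (4,0) (4,1)] -> total=6
Click 4 (1,0) count=1: revealed 1 new [(1,0)] -> total=7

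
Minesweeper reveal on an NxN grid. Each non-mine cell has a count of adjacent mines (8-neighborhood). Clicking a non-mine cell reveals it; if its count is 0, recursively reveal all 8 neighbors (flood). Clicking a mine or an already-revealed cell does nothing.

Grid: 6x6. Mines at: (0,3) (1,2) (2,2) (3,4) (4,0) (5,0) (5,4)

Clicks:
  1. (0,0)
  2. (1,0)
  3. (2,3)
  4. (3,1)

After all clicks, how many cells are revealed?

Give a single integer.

Click 1 (0,0) count=0: revealed 8 new [(0,0) (0,1) (1,0) (1,1) (2,0) (2,1) (3,0) (3,1)] -> total=8
Click 2 (1,0) count=0: revealed 0 new [(none)] -> total=8
Click 3 (2,3) count=3: revealed 1 new [(2,3)] -> total=9
Click 4 (3,1) count=2: revealed 0 new [(none)] -> total=9

Answer: 9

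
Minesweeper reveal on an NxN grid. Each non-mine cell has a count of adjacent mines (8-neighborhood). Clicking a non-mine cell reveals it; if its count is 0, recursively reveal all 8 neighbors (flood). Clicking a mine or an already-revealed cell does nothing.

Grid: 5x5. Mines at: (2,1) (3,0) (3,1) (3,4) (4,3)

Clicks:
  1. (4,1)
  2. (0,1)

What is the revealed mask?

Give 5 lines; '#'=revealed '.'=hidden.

Answer: #####
#####
..###
.....
.#...

Derivation:
Click 1 (4,1) count=2: revealed 1 new [(4,1)] -> total=1
Click 2 (0,1) count=0: revealed 13 new [(0,0) (0,1) (0,2) (0,3) (0,4) (1,0) (1,1) (1,2) (1,3) (1,4) (2,2) (2,3) (2,4)] -> total=14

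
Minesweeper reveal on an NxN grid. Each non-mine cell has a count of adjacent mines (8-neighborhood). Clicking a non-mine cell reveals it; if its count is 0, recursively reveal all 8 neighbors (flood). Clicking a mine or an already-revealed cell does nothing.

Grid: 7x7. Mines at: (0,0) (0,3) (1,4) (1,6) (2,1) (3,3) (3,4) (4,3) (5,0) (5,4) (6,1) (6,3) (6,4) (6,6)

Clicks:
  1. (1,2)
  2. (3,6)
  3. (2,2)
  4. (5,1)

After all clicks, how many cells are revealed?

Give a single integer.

Answer: 11

Derivation:
Click 1 (1,2) count=2: revealed 1 new [(1,2)] -> total=1
Click 2 (3,6) count=0: revealed 8 new [(2,5) (2,6) (3,5) (3,6) (4,5) (4,6) (5,5) (5,6)] -> total=9
Click 3 (2,2) count=2: revealed 1 new [(2,2)] -> total=10
Click 4 (5,1) count=2: revealed 1 new [(5,1)] -> total=11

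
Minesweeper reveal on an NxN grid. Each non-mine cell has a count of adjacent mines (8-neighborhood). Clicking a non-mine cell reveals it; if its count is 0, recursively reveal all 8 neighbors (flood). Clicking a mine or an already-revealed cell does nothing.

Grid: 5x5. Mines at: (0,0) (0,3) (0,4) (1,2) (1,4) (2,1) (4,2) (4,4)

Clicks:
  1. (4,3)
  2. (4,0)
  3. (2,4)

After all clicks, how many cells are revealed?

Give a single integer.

Click 1 (4,3) count=2: revealed 1 new [(4,3)] -> total=1
Click 2 (4,0) count=0: revealed 4 new [(3,0) (3,1) (4,0) (4,1)] -> total=5
Click 3 (2,4) count=1: revealed 1 new [(2,4)] -> total=6

Answer: 6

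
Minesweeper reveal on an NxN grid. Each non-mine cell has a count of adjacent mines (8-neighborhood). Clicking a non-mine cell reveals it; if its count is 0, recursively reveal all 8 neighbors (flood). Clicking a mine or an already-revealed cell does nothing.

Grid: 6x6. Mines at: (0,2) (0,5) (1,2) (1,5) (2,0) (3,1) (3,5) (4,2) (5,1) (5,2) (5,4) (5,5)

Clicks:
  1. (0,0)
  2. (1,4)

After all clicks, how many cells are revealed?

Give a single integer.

Answer: 5

Derivation:
Click 1 (0,0) count=0: revealed 4 new [(0,0) (0,1) (1,0) (1,1)] -> total=4
Click 2 (1,4) count=2: revealed 1 new [(1,4)] -> total=5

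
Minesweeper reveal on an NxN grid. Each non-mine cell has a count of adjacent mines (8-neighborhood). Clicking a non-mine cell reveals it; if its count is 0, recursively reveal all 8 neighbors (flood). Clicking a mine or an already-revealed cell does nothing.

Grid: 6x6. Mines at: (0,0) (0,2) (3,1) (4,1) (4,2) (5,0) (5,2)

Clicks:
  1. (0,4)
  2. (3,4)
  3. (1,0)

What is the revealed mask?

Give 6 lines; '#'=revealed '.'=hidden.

Click 1 (0,4) count=0: revealed 21 new [(0,3) (0,4) (0,5) (1,2) (1,3) (1,4) (1,5) (2,2) (2,3) (2,4) (2,5) (3,2) (3,3) (3,4) (3,5) (4,3) (4,4) (4,5) (5,3) (5,4) (5,5)] -> total=21
Click 2 (3,4) count=0: revealed 0 new [(none)] -> total=21
Click 3 (1,0) count=1: revealed 1 new [(1,0)] -> total=22

Answer: ...###
#.####
..####
..####
...###
...###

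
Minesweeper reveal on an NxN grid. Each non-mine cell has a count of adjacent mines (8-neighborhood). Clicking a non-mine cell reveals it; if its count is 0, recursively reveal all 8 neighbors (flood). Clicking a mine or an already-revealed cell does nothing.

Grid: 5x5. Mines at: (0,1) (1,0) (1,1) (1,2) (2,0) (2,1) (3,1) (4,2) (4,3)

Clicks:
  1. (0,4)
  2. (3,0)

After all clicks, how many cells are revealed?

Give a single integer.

Answer: 9

Derivation:
Click 1 (0,4) count=0: revealed 8 new [(0,3) (0,4) (1,3) (1,4) (2,3) (2,4) (3,3) (3,4)] -> total=8
Click 2 (3,0) count=3: revealed 1 new [(3,0)] -> total=9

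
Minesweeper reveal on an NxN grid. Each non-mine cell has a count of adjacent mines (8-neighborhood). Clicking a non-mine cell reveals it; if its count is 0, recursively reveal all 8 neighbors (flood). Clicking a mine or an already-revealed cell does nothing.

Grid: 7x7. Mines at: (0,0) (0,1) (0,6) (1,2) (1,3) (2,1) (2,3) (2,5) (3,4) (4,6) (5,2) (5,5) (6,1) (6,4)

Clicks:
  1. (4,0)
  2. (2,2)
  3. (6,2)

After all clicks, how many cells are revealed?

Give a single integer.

Click 1 (4,0) count=0: revealed 6 new [(3,0) (3,1) (4,0) (4,1) (5,0) (5,1)] -> total=6
Click 2 (2,2) count=4: revealed 1 new [(2,2)] -> total=7
Click 3 (6,2) count=2: revealed 1 new [(6,2)] -> total=8

Answer: 8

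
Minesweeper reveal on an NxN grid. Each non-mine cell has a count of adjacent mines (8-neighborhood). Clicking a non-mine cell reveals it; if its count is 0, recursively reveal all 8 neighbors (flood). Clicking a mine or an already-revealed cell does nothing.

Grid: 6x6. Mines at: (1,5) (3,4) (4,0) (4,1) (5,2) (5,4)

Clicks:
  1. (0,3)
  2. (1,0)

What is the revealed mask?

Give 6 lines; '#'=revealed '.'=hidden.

Click 1 (0,3) count=0: revealed 19 new [(0,0) (0,1) (0,2) (0,3) (0,4) (1,0) (1,1) (1,2) (1,3) (1,4) (2,0) (2,1) (2,2) (2,3) (2,4) (3,0) (3,1) (3,2) (3,3)] -> total=19
Click 2 (1,0) count=0: revealed 0 new [(none)] -> total=19

Answer: #####.
#####.
#####.
####..
......
......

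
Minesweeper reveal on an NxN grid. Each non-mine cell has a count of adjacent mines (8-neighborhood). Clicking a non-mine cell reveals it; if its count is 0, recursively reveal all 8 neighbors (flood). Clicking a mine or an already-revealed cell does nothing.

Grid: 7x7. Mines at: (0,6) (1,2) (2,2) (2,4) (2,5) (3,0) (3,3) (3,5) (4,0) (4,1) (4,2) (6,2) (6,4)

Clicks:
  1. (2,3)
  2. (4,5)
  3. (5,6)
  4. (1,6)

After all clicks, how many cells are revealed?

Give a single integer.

Answer: 8

Derivation:
Click 1 (2,3) count=4: revealed 1 new [(2,3)] -> total=1
Click 2 (4,5) count=1: revealed 1 new [(4,5)] -> total=2
Click 3 (5,6) count=0: revealed 5 new [(4,6) (5,5) (5,6) (6,5) (6,6)] -> total=7
Click 4 (1,6) count=2: revealed 1 new [(1,6)] -> total=8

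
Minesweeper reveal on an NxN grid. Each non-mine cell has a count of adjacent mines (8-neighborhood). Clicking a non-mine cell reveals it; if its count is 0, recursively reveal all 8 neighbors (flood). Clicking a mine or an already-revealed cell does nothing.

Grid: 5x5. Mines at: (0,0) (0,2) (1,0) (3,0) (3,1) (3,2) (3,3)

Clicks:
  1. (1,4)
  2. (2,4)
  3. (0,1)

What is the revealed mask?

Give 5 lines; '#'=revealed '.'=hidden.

Click 1 (1,4) count=0: revealed 6 new [(0,3) (0,4) (1,3) (1,4) (2,3) (2,4)] -> total=6
Click 2 (2,4) count=1: revealed 0 new [(none)] -> total=6
Click 3 (0,1) count=3: revealed 1 new [(0,1)] -> total=7

Answer: .#.##
...##
...##
.....
.....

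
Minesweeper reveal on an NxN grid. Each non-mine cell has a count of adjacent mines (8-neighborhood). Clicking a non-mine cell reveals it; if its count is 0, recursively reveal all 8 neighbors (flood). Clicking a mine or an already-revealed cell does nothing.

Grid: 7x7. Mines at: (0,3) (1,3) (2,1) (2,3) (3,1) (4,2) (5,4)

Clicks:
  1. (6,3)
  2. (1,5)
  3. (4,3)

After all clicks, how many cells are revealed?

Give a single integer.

Click 1 (6,3) count=1: revealed 1 new [(6,3)] -> total=1
Click 2 (1,5) count=0: revealed 19 new [(0,4) (0,5) (0,6) (1,4) (1,5) (1,6) (2,4) (2,5) (2,6) (3,4) (3,5) (3,6) (4,4) (4,5) (4,6) (5,5) (5,6) (6,5) (6,6)] -> total=20
Click 3 (4,3) count=2: revealed 1 new [(4,3)] -> total=21

Answer: 21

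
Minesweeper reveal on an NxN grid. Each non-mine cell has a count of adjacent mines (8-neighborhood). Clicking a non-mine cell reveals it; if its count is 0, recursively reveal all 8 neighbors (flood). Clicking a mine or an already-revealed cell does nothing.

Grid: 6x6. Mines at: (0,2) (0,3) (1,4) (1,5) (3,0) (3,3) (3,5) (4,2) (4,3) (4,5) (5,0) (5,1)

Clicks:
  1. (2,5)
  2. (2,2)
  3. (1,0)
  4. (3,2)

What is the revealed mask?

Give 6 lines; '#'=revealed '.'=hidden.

Answer: ##....
##....
###..#
..#...
......
......

Derivation:
Click 1 (2,5) count=3: revealed 1 new [(2,5)] -> total=1
Click 2 (2,2) count=1: revealed 1 new [(2,2)] -> total=2
Click 3 (1,0) count=0: revealed 6 new [(0,0) (0,1) (1,0) (1,1) (2,0) (2,1)] -> total=8
Click 4 (3,2) count=3: revealed 1 new [(3,2)] -> total=9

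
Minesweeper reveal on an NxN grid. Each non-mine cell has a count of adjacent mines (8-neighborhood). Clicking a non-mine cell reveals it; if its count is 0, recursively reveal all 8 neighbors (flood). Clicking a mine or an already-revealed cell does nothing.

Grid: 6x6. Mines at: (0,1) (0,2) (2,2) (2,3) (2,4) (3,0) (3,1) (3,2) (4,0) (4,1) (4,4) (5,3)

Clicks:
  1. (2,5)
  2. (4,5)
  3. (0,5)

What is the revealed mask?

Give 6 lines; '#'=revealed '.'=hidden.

Click 1 (2,5) count=1: revealed 1 new [(2,5)] -> total=1
Click 2 (4,5) count=1: revealed 1 new [(4,5)] -> total=2
Click 3 (0,5) count=0: revealed 6 new [(0,3) (0,4) (0,5) (1,3) (1,4) (1,5)] -> total=8

Answer: ...###
...###
.....#
......
.....#
......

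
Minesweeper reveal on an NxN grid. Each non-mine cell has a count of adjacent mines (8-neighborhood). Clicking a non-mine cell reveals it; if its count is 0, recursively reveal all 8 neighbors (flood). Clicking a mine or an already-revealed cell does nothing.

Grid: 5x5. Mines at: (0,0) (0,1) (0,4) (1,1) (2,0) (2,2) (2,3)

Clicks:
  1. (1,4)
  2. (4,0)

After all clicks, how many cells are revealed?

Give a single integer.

Click 1 (1,4) count=2: revealed 1 new [(1,4)] -> total=1
Click 2 (4,0) count=0: revealed 10 new [(3,0) (3,1) (3,2) (3,3) (3,4) (4,0) (4,1) (4,2) (4,3) (4,4)] -> total=11

Answer: 11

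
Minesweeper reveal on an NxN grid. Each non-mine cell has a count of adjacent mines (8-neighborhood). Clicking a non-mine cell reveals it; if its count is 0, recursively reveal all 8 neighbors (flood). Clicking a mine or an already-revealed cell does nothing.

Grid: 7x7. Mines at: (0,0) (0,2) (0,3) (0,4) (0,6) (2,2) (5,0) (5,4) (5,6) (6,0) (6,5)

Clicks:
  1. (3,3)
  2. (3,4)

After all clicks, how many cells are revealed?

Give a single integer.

Click 1 (3,3) count=1: revealed 1 new [(3,3)] -> total=1
Click 2 (3,4) count=0: revealed 15 new [(1,3) (1,4) (1,5) (1,6) (2,3) (2,4) (2,5) (2,6) (3,4) (3,5) (3,6) (4,3) (4,4) (4,5) (4,6)] -> total=16

Answer: 16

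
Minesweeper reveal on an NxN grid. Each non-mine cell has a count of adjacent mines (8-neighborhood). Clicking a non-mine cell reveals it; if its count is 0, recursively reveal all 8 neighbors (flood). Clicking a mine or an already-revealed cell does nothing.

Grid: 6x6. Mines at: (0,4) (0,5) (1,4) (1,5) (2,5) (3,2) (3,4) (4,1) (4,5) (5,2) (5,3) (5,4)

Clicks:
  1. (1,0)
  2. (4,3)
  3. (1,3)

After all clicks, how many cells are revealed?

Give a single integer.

Click 1 (1,0) count=0: revealed 14 new [(0,0) (0,1) (0,2) (0,3) (1,0) (1,1) (1,2) (1,3) (2,0) (2,1) (2,2) (2,3) (3,0) (3,1)] -> total=14
Click 2 (4,3) count=5: revealed 1 new [(4,3)] -> total=15
Click 3 (1,3) count=2: revealed 0 new [(none)] -> total=15

Answer: 15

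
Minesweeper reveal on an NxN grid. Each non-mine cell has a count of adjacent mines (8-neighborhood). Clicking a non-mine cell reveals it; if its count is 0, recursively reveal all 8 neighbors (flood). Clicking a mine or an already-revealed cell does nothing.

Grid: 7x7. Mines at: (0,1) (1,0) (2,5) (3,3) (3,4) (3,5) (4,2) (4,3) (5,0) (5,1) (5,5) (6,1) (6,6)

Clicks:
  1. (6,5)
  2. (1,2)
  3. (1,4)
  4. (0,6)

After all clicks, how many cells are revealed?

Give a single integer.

Click 1 (6,5) count=2: revealed 1 new [(6,5)] -> total=1
Click 2 (1,2) count=1: revealed 1 new [(1,2)] -> total=2
Click 3 (1,4) count=1: revealed 1 new [(1,4)] -> total=3
Click 4 (0,6) count=0: revealed 11 new [(0,2) (0,3) (0,4) (0,5) (0,6) (1,3) (1,5) (1,6) (2,2) (2,3) (2,4)] -> total=14

Answer: 14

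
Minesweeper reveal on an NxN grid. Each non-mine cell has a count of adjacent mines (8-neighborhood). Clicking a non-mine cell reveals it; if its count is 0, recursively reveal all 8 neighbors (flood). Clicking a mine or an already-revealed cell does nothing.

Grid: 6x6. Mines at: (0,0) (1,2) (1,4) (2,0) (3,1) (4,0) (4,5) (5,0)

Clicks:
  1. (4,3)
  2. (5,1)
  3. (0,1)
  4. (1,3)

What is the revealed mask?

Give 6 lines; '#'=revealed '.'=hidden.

Answer: .#....
...#..
..###.
..###.
.####.
.####.

Derivation:
Click 1 (4,3) count=0: revealed 14 new [(2,2) (2,3) (2,4) (3,2) (3,3) (3,4) (4,1) (4,2) (4,3) (4,4) (5,1) (5,2) (5,3) (5,4)] -> total=14
Click 2 (5,1) count=2: revealed 0 new [(none)] -> total=14
Click 3 (0,1) count=2: revealed 1 new [(0,1)] -> total=15
Click 4 (1,3) count=2: revealed 1 new [(1,3)] -> total=16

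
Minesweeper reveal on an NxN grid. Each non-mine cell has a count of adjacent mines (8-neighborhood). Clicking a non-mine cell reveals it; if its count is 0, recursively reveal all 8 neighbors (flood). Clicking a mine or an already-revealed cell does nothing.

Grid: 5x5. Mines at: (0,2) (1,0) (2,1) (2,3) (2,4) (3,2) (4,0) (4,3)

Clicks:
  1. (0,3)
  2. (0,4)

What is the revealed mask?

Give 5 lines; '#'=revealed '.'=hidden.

Answer: ...##
...##
.....
.....
.....

Derivation:
Click 1 (0,3) count=1: revealed 1 new [(0,3)] -> total=1
Click 2 (0,4) count=0: revealed 3 new [(0,4) (1,3) (1,4)] -> total=4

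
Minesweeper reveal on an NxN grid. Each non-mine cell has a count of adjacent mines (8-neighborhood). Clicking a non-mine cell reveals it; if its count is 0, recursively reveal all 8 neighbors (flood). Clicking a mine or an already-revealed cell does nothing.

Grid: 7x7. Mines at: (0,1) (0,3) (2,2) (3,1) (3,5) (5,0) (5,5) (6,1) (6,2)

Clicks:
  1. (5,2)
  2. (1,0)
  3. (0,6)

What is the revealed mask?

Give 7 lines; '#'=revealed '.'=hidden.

Answer: ....###
#...###
....###
.......
.......
..#....
.......

Derivation:
Click 1 (5,2) count=2: revealed 1 new [(5,2)] -> total=1
Click 2 (1,0) count=1: revealed 1 new [(1,0)] -> total=2
Click 3 (0,6) count=0: revealed 9 new [(0,4) (0,5) (0,6) (1,4) (1,5) (1,6) (2,4) (2,5) (2,6)] -> total=11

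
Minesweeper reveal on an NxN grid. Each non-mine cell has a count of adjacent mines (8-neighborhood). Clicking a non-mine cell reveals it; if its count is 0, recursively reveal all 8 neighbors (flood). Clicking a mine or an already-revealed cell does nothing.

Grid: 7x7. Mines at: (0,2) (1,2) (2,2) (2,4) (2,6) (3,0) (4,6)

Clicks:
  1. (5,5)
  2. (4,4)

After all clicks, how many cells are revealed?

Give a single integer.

Click 1 (5,5) count=1: revealed 1 new [(5,5)] -> total=1
Click 2 (4,4) count=0: revealed 24 new [(3,1) (3,2) (3,3) (3,4) (3,5) (4,0) (4,1) (4,2) (4,3) (4,4) (4,5) (5,0) (5,1) (5,2) (5,3) (5,4) (5,6) (6,0) (6,1) (6,2) (6,3) (6,4) (6,5) (6,6)] -> total=25

Answer: 25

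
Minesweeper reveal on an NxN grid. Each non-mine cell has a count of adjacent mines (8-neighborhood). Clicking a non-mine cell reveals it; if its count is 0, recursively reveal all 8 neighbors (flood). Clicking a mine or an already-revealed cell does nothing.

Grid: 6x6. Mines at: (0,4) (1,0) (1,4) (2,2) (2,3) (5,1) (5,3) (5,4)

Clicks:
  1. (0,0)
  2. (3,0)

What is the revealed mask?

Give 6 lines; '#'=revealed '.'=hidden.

Answer: #.....
......
##....
##....
##....
......

Derivation:
Click 1 (0,0) count=1: revealed 1 new [(0,0)] -> total=1
Click 2 (3,0) count=0: revealed 6 new [(2,0) (2,1) (3,0) (3,1) (4,0) (4,1)] -> total=7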